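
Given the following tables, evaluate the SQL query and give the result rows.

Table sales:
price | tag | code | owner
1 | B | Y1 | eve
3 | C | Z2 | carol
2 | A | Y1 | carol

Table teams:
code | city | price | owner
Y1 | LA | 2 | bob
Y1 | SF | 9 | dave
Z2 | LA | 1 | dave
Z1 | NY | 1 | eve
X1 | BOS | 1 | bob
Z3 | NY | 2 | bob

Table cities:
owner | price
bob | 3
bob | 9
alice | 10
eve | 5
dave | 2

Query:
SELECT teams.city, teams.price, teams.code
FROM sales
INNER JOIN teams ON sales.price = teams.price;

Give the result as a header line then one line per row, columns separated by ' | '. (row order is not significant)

== RESULT ==
teams.city | teams.price | teams.code
LA | 1 | Z2
NY | 1 | Z1
BOS | 1 | X1
LA | 2 | Y1
NY | 2 | Z3

Derivation:
After JOIN teams (5 rows):
sales.price | sales.tag | sales.code | sales.owner | teams.code | teams.city | teams.price | teams.owner
1 | B | Y1 | eve | Z2 | LA | 1 | dave
1 | B | Y1 | eve | Z1 | NY | 1 | eve
1 | B | Y1 | eve | X1 | BOS | 1 | bob
2 | A | Y1 | carol | Y1 | LA | 2 | bob
2 | A | Y1 | carol | Z3 | NY | 2 | bob
After SELECT (5 rows):
teams.city | teams.price | teams.code
LA | 1 | Z2
NY | 1 | Z1
BOS | 1 | X1
LA | 2 | Y1
NY | 2 | Z3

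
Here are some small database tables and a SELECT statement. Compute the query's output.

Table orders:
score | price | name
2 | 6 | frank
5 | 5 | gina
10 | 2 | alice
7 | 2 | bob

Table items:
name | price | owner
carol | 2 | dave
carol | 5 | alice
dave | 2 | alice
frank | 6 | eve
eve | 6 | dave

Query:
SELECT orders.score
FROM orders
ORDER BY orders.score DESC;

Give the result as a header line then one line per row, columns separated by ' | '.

After SELECT (4 rows):
orders.score
2
5
10
7
After ORDER BY (4 rows):
orders.score
10
7
5
2

== RESULT ==
orders.score
10
7
5
2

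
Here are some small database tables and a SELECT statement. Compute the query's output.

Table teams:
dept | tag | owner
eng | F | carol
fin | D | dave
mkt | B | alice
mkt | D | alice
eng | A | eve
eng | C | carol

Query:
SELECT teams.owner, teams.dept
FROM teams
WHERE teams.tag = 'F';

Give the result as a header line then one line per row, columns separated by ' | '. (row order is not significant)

== RESULT ==
teams.owner | teams.dept
carol | eng

Derivation:
After WHERE (1 rows):
teams.dept | teams.tag | teams.owner
eng | F | carol
After SELECT (1 rows):
teams.owner | teams.dept
carol | eng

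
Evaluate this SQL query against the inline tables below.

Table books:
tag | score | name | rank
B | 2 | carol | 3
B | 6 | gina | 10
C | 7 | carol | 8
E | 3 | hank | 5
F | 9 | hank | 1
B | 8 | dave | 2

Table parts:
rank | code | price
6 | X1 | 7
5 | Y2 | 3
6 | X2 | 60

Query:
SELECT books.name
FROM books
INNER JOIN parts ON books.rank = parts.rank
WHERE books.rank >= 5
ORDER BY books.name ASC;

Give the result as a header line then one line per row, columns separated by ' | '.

After JOIN parts (1 rows):
books.tag | books.score | books.name | books.rank | parts.rank | parts.code | parts.price
E | 3 | hank | 5 | 5 | Y2 | 3
After WHERE (1 rows):
books.tag | books.score | books.name | books.rank | parts.rank | parts.code | parts.price
E | 3 | hank | 5 | 5 | Y2 | 3
After SELECT (1 rows):
books.name
hank
After ORDER BY (1 rows):
books.name
hank

== RESULT ==
books.name
hank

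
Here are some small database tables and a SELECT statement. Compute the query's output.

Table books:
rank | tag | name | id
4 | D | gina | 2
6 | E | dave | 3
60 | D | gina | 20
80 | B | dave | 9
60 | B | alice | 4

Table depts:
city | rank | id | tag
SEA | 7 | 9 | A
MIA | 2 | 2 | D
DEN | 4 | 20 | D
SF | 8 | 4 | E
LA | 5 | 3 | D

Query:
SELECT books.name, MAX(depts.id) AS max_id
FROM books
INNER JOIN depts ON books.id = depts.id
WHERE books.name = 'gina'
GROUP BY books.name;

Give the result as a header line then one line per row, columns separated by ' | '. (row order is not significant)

== RESULT ==
books.name | max_id
gina | 20

Derivation:
After JOIN depts (5 rows):
books.rank | books.tag | books.name | books.id | depts.city | depts.rank | depts.id | depts.tag
4 | D | gina | 2 | MIA | 2 | 2 | D
6 | E | dave | 3 | LA | 5 | 3 | D
60 | D | gina | 20 | DEN | 4 | 20 | D
80 | B | dave | 9 | SEA | 7 | 9 | A
60 | B | alice | 4 | SF | 8 | 4 | E
After WHERE (2 rows):
books.rank | books.tag | books.name | books.id | depts.city | depts.rank | depts.id | depts.tag
4 | D | gina | 2 | MIA | 2 | 2 | D
60 | D | gina | 20 | DEN | 4 | 20 | D
After GROUP BY (1 rows):
books.name | max_id
gina | 20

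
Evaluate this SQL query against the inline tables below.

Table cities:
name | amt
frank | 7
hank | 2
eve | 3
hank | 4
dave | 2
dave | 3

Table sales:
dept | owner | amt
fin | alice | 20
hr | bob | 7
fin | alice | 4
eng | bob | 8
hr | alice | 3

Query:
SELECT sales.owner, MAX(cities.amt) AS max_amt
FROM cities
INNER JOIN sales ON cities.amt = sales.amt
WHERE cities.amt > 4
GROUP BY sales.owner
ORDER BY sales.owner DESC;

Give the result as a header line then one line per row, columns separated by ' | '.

== RESULT ==
sales.owner | max_amt
bob | 7

Derivation:
After JOIN sales (4 rows):
cities.name | cities.amt | sales.dept | sales.owner | sales.amt
frank | 7 | hr | bob | 7
eve | 3 | hr | alice | 3
hank | 4 | fin | alice | 4
dave | 3 | hr | alice | 3
After WHERE (1 rows):
cities.name | cities.amt | sales.dept | sales.owner | sales.amt
frank | 7 | hr | bob | 7
After GROUP BY (1 rows):
sales.owner | max_amt
bob | 7
After ORDER BY (1 rows):
sales.owner | max_amt
bob | 7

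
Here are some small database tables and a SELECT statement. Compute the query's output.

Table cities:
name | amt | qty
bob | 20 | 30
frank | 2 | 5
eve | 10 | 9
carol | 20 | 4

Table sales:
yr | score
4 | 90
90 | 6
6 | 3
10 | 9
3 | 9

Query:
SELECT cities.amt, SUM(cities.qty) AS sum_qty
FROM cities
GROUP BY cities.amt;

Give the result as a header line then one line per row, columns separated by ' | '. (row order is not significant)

After GROUP BY (3 rows):
cities.amt | sum_qty
20 | 34
2 | 5
10 | 9

== RESULT ==
cities.amt | sum_qty
20 | 34
2 | 5
10 | 9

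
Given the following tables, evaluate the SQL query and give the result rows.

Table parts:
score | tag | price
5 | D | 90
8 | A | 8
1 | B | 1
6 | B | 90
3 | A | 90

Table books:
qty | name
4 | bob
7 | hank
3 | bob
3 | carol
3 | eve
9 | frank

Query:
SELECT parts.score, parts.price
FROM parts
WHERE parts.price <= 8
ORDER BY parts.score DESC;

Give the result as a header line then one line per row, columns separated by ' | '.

== RESULT ==
parts.score | parts.price
8 | 8
1 | 1

Derivation:
After WHERE (2 rows):
parts.score | parts.tag | parts.price
8 | A | 8
1 | B | 1
After SELECT (2 rows):
parts.score | parts.price
8 | 8
1 | 1
After ORDER BY (2 rows):
parts.score | parts.price
8 | 8
1 | 1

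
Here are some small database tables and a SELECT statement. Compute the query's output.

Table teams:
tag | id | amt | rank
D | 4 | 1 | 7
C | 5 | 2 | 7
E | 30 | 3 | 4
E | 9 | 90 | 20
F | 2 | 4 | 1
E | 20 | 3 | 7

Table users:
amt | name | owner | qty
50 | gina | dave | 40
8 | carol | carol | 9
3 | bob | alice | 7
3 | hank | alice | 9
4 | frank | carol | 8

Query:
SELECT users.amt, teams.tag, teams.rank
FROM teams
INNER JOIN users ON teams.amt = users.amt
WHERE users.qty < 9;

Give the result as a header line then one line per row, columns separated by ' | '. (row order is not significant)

After JOIN users (5 rows):
teams.tag | teams.id | teams.amt | teams.rank | users.amt | users.name | users.owner | users.qty
E | 30 | 3 | 4 | 3 | bob | alice | 7
E | 30 | 3 | 4 | 3 | hank | alice | 9
F | 2 | 4 | 1 | 4 | frank | carol | 8
E | 20 | 3 | 7 | 3 | bob | alice | 7
E | 20 | 3 | 7 | 3 | hank | alice | 9
After WHERE (3 rows):
teams.tag | teams.id | teams.amt | teams.rank | users.amt | users.name | users.owner | users.qty
E | 30 | 3 | 4 | 3 | bob | alice | 7
F | 2 | 4 | 1 | 4 | frank | carol | 8
E | 20 | 3 | 7 | 3 | bob | alice | 7
After SELECT (3 rows):
users.amt | teams.tag | teams.rank
3 | E | 4
4 | F | 1
3 | E | 7

== RESULT ==
users.amt | teams.tag | teams.rank
3 | E | 4
4 | F | 1
3 | E | 7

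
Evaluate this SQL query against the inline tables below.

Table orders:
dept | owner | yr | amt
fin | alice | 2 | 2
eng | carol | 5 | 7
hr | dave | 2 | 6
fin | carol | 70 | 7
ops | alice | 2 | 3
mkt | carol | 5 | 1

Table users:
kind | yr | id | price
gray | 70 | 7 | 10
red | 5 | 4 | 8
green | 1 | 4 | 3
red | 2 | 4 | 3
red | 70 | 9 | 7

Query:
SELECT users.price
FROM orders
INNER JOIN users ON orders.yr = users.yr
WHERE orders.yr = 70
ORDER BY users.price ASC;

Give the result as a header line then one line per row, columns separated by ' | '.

After JOIN users (7 rows):
orders.dept | orders.owner | orders.yr | orders.amt | users.kind | users.yr | users.id | users.price
fin | alice | 2 | 2 | red | 2 | 4 | 3
eng | carol | 5 | 7 | red | 5 | 4 | 8
hr | dave | 2 | 6 | red | 2 | 4 | 3
fin | carol | 70 | 7 | gray | 70 | 7 | 10
fin | carol | 70 | 7 | red | 70 | 9 | 7
ops | alice | 2 | 3 | red | 2 | 4 | 3
mkt | carol | 5 | 1 | red | 5 | 4 | 8
After WHERE (2 rows):
orders.dept | orders.owner | orders.yr | orders.amt | users.kind | users.yr | users.id | users.price
fin | carol | 70 | 7 | gray | 70 | 7 | 10
fin | carol | 70 | 7 | red | 70 | 9 | 7
After SELECT (2 rows):
users.price
10
7
After ORDER BY (2 rows):
users.price
7
10

== RESULT ==
users.price
7
10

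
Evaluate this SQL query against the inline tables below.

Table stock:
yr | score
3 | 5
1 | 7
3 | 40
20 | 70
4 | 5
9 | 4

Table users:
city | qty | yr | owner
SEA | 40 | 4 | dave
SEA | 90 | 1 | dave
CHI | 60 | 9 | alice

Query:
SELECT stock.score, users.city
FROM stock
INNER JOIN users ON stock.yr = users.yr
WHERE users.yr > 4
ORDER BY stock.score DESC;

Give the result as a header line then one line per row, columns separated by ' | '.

== RESULT ==
stock.score | users.city
4 | CHI

Derivation:
After JOIN users (3 rows):
stock.yr | stock.score | users.city | users.qty | users.yr | users.owner
1 | 7 | SEA | 90 | 1 | dave
4 | 5 | SEA | 40 | 4 | dave
9 | 4 | CHI | 60 | 9 | alice
After WHERE (1 rows):
stock.yr | stock.score | users.city | users.qty | users.yr | users.owner
9 | 4 | CHI | 60 | 9 | alice
After SELECT (1 rows):
stock.score | users.city
4 | CHI
After ORDER BY (1 rows):
stock.score | users.city
4 | CHI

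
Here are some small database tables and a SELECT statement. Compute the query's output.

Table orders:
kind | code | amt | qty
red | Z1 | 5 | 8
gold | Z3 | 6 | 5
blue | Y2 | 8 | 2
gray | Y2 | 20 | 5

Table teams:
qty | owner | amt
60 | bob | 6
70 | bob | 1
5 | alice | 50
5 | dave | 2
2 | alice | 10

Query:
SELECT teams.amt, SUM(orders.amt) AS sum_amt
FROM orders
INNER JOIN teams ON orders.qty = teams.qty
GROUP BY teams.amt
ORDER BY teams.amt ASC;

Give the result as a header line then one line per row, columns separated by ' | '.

== RESULT ==
teams.amt | sum_amt
2 | 26
10 | 8
50 | 26

Derivation:
After JOIN teams (5 rows):
orders.kind | orders.code | orders.amt | orders.qty | teams.qty | teams.owner | teams.amt
gold | Z3 | 6 | 5 | 5 | alice | 50
gold | Z3 | 6 | 5 | 5 | dave | 2
blue | Y2 | 8 | 2 | 2 | alice | 10
gray | Y2 | 20 | 5 | 5 | alice | 50
gray | Y2 | 20 | 5 | 5 | dave | 2
After GROUP BY (3 rows):
teams.amt | sum_amt
50 | 26
2 | 26
10 | 8
After ORDER BY (3 rows):
teams.amt | sum_amt
2 | 26
10 | 8
50 | 26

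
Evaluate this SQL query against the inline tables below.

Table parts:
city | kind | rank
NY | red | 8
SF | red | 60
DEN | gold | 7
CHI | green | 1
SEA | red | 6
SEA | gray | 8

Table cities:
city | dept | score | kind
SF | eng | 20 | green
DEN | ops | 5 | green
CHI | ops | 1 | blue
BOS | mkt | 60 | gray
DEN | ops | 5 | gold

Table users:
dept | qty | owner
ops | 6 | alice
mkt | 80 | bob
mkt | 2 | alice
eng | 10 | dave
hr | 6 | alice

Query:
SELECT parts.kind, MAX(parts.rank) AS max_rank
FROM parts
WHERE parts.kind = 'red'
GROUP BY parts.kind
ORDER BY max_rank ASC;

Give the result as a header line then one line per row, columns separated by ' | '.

== RESULT ==
parts.kind | max_rank
red | 60

Derivation:
After WHERE (3 rows):
parts.city | parts.kind | parts.rank
NY | red | 8
SF | red | 60
SEA | red | 6
After GROUP BY (1 rows):
parts.kind | max_rank
red | 60
After ORDER BY (1 rows):
parts.kind | max_rank
red | 60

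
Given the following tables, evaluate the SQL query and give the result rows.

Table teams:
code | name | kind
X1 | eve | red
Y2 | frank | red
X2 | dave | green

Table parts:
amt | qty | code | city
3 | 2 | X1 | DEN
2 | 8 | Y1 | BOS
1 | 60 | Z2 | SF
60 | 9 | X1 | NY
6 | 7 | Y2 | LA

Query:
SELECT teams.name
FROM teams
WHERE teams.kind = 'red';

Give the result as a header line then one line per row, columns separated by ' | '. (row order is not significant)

== RESULT ==
teams.name
eve
frank

Derivation:
After WHERE (2 rows):
teams.code | teams.name | teams.kind
X1 | eve | red
Y2 | frank | red
After SELECT (2 rows):
teams.name
eve
frank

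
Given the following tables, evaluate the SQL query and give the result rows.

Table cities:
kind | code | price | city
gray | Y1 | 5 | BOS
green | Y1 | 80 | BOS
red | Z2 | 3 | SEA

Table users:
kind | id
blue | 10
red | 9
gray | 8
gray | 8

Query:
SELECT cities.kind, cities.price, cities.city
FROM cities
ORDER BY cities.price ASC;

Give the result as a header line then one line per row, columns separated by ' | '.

== RESULT ==
cities.kind | cities.price | cities.city
red | 3 | SEA
gray | 5 | BOS
green | 80 | BOS

Derivation:
After SELECT (3 rows):
cities.kind | cities.price | cities.city
gray | 5 | BOS
green | 80 | BOS
red | 3 | SEA
After ORDER BY (3 rows):
cities.kind | cities.price | cities.city
red | 3 | SEA
gray | 5 | BOS
green | 80 | BOS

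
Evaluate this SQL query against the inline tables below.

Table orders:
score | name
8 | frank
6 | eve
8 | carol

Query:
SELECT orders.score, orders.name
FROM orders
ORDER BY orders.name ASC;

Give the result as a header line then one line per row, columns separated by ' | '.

== RESULT ==
orders.score | orders.name
8 | carol
6 | eve
8 | frank

Derivation:
After SELECT (3 rows):
orders.score | orders.name
8 | frank
6 | eve
8 | carol
After ORDER BY (3 rows):
orders.score | orders.name
8 | carol
6 | eve
8 | frank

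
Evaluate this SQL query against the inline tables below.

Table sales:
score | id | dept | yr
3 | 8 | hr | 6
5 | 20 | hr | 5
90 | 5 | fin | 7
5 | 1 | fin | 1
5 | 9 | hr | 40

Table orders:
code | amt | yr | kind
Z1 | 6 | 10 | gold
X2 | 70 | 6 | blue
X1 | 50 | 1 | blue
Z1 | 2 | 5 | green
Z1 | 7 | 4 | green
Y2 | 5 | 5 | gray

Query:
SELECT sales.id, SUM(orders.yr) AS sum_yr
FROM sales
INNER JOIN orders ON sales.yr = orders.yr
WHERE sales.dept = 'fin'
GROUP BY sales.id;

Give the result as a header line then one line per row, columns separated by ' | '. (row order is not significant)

After JOIN orders (4 rows):
sales.score | sales.id | sales.dept | sales.yr | orders.code | orders.amt | orders.yr | orders.kind
3 | 8 | hr | 6 | X2 | 70 | 6 | blue
5 | 20 | hr | 5 | Z1 | 2 | 5 | green
5 | 20 | hr | 5 | Y2 | 5 | 5 | gray
5 | 1 | fin | 1 | X1 | 50 | 1 | blue
After WHERE (1 rows):
sales.score | sales.id | sales.dept | sales.yr | orders.code | orders.amt | orders.yr | orders.kind
5 | 1 | fin | 1 | X1 | 50 | 1 | blue
After GROUP BY (1 rows):
sales.id | sum_yr
1 | 1

== RESULT ==
sales.id | sum_yr
1 | 1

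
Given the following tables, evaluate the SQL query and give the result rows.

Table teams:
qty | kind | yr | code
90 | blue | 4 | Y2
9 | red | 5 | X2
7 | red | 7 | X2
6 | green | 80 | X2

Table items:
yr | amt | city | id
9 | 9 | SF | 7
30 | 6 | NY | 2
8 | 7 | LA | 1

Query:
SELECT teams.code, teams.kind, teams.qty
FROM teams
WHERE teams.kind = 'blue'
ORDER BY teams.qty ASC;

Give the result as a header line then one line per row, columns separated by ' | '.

After WHERE (1 rows):
teams.qty | teams.kind | teams.yr | teams.code
90 | blue | 4 | Y2
After SELECT (1 rows):
teams.code | teams.kind | teams.qty
Y2 | blue | 90
After ORDER BY (1 rows):
teams.code | teams.kind | teams.qty
Y2 | blue | 90

== RESULT ==
teams.code | teams.kind | teams.qty
Y2 | blue | 90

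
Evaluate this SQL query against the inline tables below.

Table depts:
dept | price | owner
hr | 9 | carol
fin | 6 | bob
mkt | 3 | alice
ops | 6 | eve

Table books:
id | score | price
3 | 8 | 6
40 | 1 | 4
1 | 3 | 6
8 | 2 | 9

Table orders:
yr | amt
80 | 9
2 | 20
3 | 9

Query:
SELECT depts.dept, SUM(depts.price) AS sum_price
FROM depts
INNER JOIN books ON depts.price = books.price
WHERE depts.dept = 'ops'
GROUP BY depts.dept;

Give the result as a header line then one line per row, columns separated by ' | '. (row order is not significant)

== RESULT ==
depts.dept | sum_price
ops | 12

Derivation:
After JOIN books (5 rows):
depts.dept | depts.price | depts.owner | books.id | books.score | books.price
hr | 9 | carol | 8 | 2 | 9
fin | 6 | bob | 3 | 8 | 6
fin | 6 | bob | 1 | 3 | 6
ops | 6 | eve | 3 | 8 | 6
ops | 6 | eve | 1 | 3 | 6
After WHERE (2 rows):
depts.dept | depts.price | depts.owner | books.id | books.score | books.price
ops | 6 | eve | 3 | 8 | 6
ops | 6 | eve | 1 | 3 | 6
After GROUP BY (1 rows):
depts.dept | sum_price
ops | 12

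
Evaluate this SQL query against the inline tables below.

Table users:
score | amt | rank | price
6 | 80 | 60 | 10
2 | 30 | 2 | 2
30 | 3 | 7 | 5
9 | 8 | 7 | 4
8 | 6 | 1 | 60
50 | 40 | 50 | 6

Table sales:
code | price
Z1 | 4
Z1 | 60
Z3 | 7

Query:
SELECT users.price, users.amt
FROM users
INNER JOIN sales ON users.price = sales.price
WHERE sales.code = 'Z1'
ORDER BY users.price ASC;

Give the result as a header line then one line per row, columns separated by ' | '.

== RESULT ==
users.price | users.amt
4 | 8
60 | 6

Derivation:
After JOIN sales (2 rows):
users.score | users.amt | users.rank | users.price | sales.code | sales.price
9 | 8 | 7 | 4 | Z1 | 4
8 | 6 | 1 | 60 | Z1 | 60
After WHERE (2 rows):
users.score | users.amt | users.rank | users.price | sales.code | sales.price
9 | 8 | 7 | 4 | Z1 | 4
8 | 6 | 1 | 60 | Z1 | 60
After SELECT (2 rows):
users.price | users.amt
4 | 8
60 | 6
After ORDER BY (2 rows):
users.price | users.amt
4 | 8
60 | 6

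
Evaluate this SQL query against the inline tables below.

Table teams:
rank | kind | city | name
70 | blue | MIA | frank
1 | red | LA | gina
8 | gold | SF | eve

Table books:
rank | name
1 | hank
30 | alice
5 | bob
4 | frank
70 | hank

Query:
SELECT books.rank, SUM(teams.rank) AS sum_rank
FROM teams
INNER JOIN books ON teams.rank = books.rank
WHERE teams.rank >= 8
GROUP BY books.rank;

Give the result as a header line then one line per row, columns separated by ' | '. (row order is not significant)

After JOIN books (2 rows):
teams.rank | teams.kind | teams.city | teams.name | books.rank | books.name
70 | blue | MIA | frank | 70 | hank
1 | red | LA | gina | 1 | hank
After WHERE (1 rows):
teams.rank | teams.kind | teams.city | teams.name | books.rank | books.name
70 | blue | MIA | frank | 70 | hank
After GROUP BY (1 rows):
books.rank | sum_rank
70 | 70

== RESULT ==
books.rank | sum_rank
70 | 70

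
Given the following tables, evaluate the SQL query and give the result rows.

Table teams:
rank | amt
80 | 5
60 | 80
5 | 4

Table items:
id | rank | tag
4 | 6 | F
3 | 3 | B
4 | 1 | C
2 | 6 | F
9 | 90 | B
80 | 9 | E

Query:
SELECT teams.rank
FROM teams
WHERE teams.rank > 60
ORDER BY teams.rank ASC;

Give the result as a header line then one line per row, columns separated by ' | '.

== RESULT ==
teams.rank
80

Derivation:
After WHERE (1 rows):
teams.rank | teams.amt
80 | 5
After SELECT (1 rows):
teams.rank
80
After ORDER BY (1 rows):
teams.rank
80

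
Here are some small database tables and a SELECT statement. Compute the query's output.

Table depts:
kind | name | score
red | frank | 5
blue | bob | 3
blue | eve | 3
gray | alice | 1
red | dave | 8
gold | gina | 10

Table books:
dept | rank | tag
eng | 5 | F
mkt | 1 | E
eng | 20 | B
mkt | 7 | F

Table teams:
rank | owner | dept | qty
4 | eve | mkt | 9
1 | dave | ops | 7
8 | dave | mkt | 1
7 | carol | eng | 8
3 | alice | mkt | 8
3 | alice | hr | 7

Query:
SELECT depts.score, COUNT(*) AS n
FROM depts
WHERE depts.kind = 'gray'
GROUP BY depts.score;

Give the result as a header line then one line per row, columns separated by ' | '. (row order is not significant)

== RESULT ==
depts.score | n
1 | 1

Derivation:
After WHERE (1 rows):
depts.kind | depts.name | depts.score
gray | alice | 1
After GROUP BY (1 rows):
depts.score | n
1 | 1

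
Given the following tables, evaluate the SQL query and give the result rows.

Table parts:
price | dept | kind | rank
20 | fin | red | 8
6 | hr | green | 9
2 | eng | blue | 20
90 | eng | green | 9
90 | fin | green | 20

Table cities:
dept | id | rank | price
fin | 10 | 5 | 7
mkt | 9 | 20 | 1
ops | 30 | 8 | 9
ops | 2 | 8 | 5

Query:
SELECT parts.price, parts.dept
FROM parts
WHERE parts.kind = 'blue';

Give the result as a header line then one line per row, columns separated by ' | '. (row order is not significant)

== RESULT ==
parts.price | parts.dept
2 | eng

Derivation:
After WHERE (1 rows):
parts.price | parts.dept | parts.kind | parts.rank
2 | eng | blue | 20
After SELECT (1 rows):
parts.price | parts.dept
2 | eng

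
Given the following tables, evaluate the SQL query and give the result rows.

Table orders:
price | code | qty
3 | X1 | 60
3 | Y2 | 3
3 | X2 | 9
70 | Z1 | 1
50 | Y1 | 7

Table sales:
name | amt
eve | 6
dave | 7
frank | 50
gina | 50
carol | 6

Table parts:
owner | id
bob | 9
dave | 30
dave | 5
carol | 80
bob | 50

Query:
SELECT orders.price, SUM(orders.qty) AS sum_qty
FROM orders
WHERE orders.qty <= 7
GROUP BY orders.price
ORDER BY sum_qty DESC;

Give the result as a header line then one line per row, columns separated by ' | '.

== RESULT ==
orders.price | sum_qty
50 | 7
3 | 3
70 | 1

Derivation:
After WHERE (3 rows):
orders.price | orders.code | orders.qty
3 | Y2 | 3
70 | Z1 | 1
50 | Y1 | 7
After GROUP BY (3 rows):
orders.price | sum_qty
3 | 3
70 | 1
50 | 7
After ORDER BY (3 rows):
orders.price | sum_qty
50 | 7
3 | 3
70 | 1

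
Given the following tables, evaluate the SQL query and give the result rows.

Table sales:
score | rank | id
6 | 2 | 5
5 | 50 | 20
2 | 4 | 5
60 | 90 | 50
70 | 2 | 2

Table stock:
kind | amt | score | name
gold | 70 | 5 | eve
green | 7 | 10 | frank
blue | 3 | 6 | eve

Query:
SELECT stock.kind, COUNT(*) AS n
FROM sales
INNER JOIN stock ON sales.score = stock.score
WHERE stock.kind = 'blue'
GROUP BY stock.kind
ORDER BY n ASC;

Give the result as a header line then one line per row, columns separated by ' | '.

== RESULT ==
stock.kind | n
blue | 1

Derivation:
After JOIN stock (2 rows):
sales.score | sales.rank | sales.id | stock.kind | stock.amt | stock.score | stock.name
6 | 2 | 5 | blue | 3 | 6 | eve
5 | 50 | 20 | gold | 70 | 5 | eve
After WHERE (1 rows):
sales.score | sales.rank | sales.id | stock.kind | stock.amt | stock.score | stock.name
6 | 2 | 5 | blue | 3 | 6 | eve
After GROUP BY (1 rows):
stock.kind | n
blue | 1
After ORDER BY (1 rows):
stock.kind | n
blue | 1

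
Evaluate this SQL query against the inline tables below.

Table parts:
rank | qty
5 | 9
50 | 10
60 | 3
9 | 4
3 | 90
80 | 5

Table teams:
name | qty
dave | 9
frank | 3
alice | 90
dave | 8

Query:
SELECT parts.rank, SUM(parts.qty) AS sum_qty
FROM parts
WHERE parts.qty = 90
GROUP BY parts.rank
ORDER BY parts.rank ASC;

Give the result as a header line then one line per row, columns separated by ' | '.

After WHERE (1 rows):
parts.rank | parts.qty
3 | 90
After GROUP BY (1 rows):
parts.rank | sum_qty
3 | 90
After ORDER BY (1 rows):
parts.rank | sum_qty
3 | 90

== RESULT ==
parts.rank | sum_qty
3 | 90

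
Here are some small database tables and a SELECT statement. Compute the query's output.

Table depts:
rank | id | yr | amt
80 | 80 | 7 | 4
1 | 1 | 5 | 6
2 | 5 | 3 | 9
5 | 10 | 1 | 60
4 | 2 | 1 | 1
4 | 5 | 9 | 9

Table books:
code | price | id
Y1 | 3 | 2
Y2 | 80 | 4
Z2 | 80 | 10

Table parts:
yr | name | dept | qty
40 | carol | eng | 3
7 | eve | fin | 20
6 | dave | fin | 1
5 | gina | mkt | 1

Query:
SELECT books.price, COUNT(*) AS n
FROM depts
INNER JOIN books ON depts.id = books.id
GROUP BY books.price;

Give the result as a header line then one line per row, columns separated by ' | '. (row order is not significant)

== RESULT ==
books.price | n
80 | 1
3 | 1

Derivation:
After JOIN books (2 rows):
depts.rank | depts.id | depts.yr | depts.amt | books.code | books.price | books.id
5 | 10 | 1 | 60 | Z2 | 80 | 10
4 | 2 | 1 | 1 | Y1 | 3 | 2
After GROUP BY (2 rows):
books.price | n
80 | 1
3 | 1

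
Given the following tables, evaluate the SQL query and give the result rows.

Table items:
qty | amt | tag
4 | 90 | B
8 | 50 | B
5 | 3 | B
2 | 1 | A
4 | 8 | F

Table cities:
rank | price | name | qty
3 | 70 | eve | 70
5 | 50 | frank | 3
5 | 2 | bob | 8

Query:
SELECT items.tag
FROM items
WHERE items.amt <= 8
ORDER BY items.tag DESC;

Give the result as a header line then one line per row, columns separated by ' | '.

== RESULT ==
items.tag
F
B
A

Derivation:
After WHERE (3 rows):
items.qty | items.amt | items.tag
5 | 3 | B
2 | 1 | A
4 | 8 | F
After SELECT (3 rows):
items.tag
B
A
F
After ORDER BY (3 rows):
items.tag
F
B
A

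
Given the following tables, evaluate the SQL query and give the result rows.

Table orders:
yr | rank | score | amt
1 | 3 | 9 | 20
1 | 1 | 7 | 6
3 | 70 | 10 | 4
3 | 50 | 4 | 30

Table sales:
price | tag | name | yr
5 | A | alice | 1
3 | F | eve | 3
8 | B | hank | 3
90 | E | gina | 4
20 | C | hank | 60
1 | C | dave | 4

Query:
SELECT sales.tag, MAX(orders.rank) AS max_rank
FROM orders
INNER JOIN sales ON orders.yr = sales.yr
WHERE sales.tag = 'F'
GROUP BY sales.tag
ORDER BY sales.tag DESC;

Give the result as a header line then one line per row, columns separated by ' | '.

== RESULT ==
sales.tag | max_rank
F | 70

Derivation:
After JOIN sales (6 rows):
orders.yr | orders.rank | orders.score | orders.amt | sales.price | sales.tag | sales.name | sales.yr
1 | 3 | 9 | 20 | 5 | A | alice | 1
1 | 1 | 7 | 6 | 5 | A | alice | 1
3 | 70 | 10 | 4 | 3 | F | eve | 3
3 | 70 | 10 | 4 | 8 | B | hank | 3
3 | 50 | 4 | 30 | 3 | F | eve | 3
3 | 50 | 4 | 30 | 8 | B | hank | 3
After WHERE (2 rows):
orders.yr | orders.rank | orders.score | orders.amt | sales.price | sales.tag | sales.name | sales.yr
3 | 70 | 10 | 4 | 3 | F | eve | 3
3 | 50 | 4 | 30 | 3 | F | eve | 3
After GROUP BY (1 rows):
sales.tag | max_rank
F | 70
After ORDER BY (1 rows):
sales.tag | max_rank
F | 70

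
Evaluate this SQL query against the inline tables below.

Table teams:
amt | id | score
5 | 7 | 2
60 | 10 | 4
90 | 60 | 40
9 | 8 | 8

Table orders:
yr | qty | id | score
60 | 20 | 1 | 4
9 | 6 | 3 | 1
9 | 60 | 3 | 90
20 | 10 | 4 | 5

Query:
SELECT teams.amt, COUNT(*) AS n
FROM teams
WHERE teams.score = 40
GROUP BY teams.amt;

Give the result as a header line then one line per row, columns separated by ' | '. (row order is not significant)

== RESULT ==
teams.amt | n
90 | 1

Derivation:
After WHERE (1 rows):
teams.amt | teams.id | teams.score
90 | 60 | 40
After GROUP BY (1 rows):
teams.amt | n
90 | 1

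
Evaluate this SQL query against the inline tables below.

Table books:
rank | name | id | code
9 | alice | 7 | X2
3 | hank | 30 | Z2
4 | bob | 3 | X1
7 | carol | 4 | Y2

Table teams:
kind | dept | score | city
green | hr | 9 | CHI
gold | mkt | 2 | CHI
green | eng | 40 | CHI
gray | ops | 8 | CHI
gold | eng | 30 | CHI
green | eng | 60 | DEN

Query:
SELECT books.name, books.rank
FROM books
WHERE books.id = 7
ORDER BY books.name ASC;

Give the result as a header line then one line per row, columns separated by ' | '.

After WHERE (1 rows):
books.rank | books.name | books.id | books.code
9 | alice | 7 | X2
After SELECT (1 rows):
books.name | books.rank
alice | 9
After ORDER BY (1 rows):
books.name | books.rank
alice | 9

== RESULT ==
books.name | books.rank
alice | 9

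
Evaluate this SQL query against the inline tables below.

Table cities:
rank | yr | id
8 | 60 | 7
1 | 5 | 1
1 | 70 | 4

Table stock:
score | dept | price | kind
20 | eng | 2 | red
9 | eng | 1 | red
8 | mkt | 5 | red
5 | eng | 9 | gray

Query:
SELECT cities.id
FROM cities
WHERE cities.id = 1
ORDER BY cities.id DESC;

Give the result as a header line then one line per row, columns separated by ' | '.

After WHERE (1 rows):
cities.rank | cities.yr | cities.id
1 | 5 | 1
After SELECT (1 rows):
cities.id
1
After ORDER BY (1 rows):
cities.id
1

== RESULT ==
cities.id
1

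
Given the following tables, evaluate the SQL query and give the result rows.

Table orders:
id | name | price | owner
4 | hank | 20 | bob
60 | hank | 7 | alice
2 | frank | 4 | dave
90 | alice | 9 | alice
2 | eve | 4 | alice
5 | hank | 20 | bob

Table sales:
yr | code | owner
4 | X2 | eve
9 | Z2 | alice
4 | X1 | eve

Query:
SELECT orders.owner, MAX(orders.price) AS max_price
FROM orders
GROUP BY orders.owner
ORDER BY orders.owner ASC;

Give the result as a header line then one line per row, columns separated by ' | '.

After GROUP BY (3 rows):
orders.owner | max_price
bob | 20
alice | 9
dave | 4
After ORDER BY (3 rows):
orders.owner | max_price
alice | 9
bob | 20
dave | 4

== RESULT ==
orders.owner | max_price
alice | 9
bob | 20
dave | 4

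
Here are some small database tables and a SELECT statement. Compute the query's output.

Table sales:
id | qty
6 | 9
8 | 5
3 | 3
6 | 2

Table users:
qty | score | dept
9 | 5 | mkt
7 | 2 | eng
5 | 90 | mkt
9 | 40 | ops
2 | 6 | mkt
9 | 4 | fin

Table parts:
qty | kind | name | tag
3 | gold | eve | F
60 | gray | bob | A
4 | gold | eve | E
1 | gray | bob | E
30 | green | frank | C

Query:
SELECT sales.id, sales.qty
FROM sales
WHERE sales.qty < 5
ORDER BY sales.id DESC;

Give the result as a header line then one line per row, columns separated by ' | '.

== RESULT ==
sales.id | sales.qty
6 | 2
3 | 3

Derivation:
After WHERE (2 rows):
sales.id | sales.qty
3 | 3
6 | 2
After SELECT (2 rows):
sales.id | sales.qty
3 | 3
6 | 2
After ORDER BY (2 rows):
sales.id | sales.qty
6 | 2
3 | 3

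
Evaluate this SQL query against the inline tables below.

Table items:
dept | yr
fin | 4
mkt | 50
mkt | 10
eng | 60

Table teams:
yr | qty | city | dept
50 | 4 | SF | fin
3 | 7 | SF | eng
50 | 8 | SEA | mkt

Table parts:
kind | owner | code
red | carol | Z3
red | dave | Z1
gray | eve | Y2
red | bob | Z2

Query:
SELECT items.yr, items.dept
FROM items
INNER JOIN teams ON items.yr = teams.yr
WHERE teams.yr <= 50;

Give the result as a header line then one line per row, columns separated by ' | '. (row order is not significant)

== RESULT ==
items.yr | items.dept
50 | mkt
50 | mkt

Derivation:
After JOIN teams (2 rows):
items.dept | items.yr | teams.yr | teams.qty | teams.city | teams.dept
mkt | 50 | 50 | 4 | SF | fin
mkt | 50 | 50 | 8 | SEA | mkt
After WHERE (2 rows):
items.dept | items.yr | teams.yr | teams.qty | teams.city | teams.dept
mkt | 50 | 50 | 4 | SF | fin
mkt | 50 | 50 | 8 | SEA | mkt
After SELECT (2 rows):
items.yr | items.dept
50 | mkt
50 | mkt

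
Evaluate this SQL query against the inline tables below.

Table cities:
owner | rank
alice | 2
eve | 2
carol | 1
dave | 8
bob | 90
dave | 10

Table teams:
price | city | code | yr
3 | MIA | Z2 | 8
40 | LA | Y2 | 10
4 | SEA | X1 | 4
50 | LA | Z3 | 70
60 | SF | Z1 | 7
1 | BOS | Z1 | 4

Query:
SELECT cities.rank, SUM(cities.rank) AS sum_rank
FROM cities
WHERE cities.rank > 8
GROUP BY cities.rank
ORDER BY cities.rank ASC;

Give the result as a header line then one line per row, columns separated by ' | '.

After WHERE (2 rows):
cities.owner | cities.rank
bob | 90
dave | 10
After GROUP BY (2 rows):
cities.rank | sum_rank
90 | 90
10 | 10
After ORDER BY (2 rows):
cities.rank | sum_rank
10 | 10
90 | 90

== RESULT ==
cities.rank | sum_rank
10 | 10
90 | 90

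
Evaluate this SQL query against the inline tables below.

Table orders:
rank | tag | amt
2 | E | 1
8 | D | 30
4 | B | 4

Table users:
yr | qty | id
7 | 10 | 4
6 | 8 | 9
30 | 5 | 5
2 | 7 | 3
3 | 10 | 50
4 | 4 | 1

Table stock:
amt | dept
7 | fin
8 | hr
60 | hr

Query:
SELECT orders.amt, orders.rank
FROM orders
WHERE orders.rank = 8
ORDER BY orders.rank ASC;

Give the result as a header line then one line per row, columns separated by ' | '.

After WHERE (1 rows):
orders.rank | orders.tag | orders.amt
8 | D | 30
After SELECT (1 rows):
orders.amt | orders.rank
30 | 8
After ORDER BY (1 rows):
orders.amt | orders.rank
30 | 8

== RESULT ==
orders.amt | orders.rank
30 | 8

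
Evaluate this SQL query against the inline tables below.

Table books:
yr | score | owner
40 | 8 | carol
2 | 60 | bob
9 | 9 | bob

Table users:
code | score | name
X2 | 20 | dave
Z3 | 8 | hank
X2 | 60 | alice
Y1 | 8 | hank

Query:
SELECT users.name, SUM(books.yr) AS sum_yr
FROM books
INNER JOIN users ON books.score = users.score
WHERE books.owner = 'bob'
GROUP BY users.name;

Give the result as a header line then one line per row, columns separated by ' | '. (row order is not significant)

After JOIN users (3 rows):
books.yr | books.score | books.owner | users.code | users.score | users.name
40 | 8 | carol | Z3 | 8 | hank
40 | 8 | carol | Y1 | 8 | hank
2 | 60 | bob | X2 | 60 | alice
After WHERE (1 rows):
books.yr | books.score | books.owner | users.code | users.score | users.name
2 | 60 | bob | X2 | 60 | alice
After GROUP BY (1 rows):
users.name | sum_yr
alice | 2

== RESULT ==
users.name | sum_yr
alice | 2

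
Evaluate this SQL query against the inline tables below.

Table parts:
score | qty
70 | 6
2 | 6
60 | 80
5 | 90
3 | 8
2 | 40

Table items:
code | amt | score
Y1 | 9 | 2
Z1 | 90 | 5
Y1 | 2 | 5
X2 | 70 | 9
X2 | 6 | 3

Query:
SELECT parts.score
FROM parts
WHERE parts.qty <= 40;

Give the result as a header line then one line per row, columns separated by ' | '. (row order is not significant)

== RESULT ==
parts.score
70
2
3
2

Derivation:
After WHERE (4 rows):
parts.score | parts.qty
70 | 6
2 | 6
3 | 8
2 | 40
After SELECT (4 rows):
parts.score
70
2
3
2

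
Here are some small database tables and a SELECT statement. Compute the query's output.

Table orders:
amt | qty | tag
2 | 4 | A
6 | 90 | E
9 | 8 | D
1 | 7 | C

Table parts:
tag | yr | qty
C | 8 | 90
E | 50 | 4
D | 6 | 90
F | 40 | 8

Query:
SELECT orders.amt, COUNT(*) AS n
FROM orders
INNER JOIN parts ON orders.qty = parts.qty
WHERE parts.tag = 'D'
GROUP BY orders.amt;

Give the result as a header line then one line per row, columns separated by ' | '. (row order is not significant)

After JOIN parts (4 rows):
orders.amt | orders.qty | orders.tag | parts.tag | parts.yr | parts.qty
2 | 4 | A | E | 50 | 4
6 | 90 | E | C | 8 | 90
6 | 90 | E | D | 6 | 90
9 | 8 | D | F | 40 | 8
After WHERE (1 rows):
orders.amt | orders.qty | orders.tag | parts.tag | parts.yr | parts.qty
6 | 90 | E | D | 6 | 90
After GROUP BY (1 rows):
orders.amt | n
6 | 1

== RESULT ==
orders.amt | n
6 | 1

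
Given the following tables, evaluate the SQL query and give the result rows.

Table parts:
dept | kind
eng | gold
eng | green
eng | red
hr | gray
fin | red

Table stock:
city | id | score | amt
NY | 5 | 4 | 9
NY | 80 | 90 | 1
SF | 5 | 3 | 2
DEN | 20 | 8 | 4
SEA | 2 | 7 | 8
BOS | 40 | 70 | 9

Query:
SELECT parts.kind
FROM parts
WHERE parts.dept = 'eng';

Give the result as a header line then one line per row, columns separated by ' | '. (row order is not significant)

== RESULT ==
parts.kind
gold
green
red

Derivation:
After WHERE (3 rows):
parts.dept | parts.kind
eng | gold
eng | green
eng | red
After SELECT (3 rows):
parts.kind
gold
green
red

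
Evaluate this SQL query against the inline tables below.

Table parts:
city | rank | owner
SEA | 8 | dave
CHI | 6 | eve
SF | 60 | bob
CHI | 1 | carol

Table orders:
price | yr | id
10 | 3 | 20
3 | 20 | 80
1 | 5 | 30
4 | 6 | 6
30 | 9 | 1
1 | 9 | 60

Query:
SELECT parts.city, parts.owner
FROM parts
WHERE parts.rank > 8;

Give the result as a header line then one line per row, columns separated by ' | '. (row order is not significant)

== RESULT ==
parts.city | parts.owner
SF | bob

Derivation:
After WHERE (1 rows):
parts.city | parts.rank | parts.owner
SF | 60 | bob
After SELECT (1 rows):
parts.city | parts.owner
SF | bob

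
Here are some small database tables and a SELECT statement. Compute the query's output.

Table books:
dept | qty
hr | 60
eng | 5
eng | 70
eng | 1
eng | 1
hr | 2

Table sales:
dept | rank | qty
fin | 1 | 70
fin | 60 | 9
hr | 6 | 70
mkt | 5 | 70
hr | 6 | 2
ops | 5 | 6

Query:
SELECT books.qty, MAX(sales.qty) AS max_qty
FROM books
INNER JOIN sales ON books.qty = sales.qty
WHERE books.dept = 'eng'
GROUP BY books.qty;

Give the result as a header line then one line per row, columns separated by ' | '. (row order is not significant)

After JOIN sales (4 rows):
books.dept | books.qty | sales.dept | sales.rank | sales.qty
eng | 70 | fin | 1 | 70
eng | 70 | hr | 6 | 70
eng | 70 | mkt | 5 | 70
hr | 2 | hr | 6 | 2
After WHERE (3 rows):
books.dept | books.qty | sales.dept | sales.rank | sales.qty
eng | 70 | fin | 1 | 70
eng | 70 | hr | 6 | 70
eng | 70 | mkt | 5 | 70
After GROUP BY (1 rows):
books.qty | max_qty
70 | 70

== RESULT ==
books.qty | max_qty
70 | 70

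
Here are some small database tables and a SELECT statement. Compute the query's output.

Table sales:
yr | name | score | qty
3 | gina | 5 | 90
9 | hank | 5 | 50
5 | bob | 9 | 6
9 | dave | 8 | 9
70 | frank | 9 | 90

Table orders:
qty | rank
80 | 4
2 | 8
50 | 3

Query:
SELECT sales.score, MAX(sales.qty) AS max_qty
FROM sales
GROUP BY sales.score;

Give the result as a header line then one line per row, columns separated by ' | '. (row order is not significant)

After GROUP BY (3 rows):
sales.score | max_qty
5 | 90
9 | 90
8 | 9

== RESULT ==
sales.score | max_qty
5 | 90
9 | 90
8 | 9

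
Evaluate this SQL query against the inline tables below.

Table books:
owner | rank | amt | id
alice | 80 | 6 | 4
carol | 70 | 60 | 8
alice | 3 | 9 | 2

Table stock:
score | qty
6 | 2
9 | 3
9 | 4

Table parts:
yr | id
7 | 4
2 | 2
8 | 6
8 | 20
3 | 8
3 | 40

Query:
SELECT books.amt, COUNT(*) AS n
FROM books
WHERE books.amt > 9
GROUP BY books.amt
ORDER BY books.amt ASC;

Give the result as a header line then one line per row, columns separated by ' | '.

== RESULT ==
books.amt | n
60 | 1

Derivation:
After WHERE (1 rows):
books.owner | books.rank | books.amt | books.id
carol | 70 | 60 | 8
After GROUP BY (1 rows):
books.amt | n
60 | 1
After ORDER BY (1 rows):
books.amt | n
60 | 1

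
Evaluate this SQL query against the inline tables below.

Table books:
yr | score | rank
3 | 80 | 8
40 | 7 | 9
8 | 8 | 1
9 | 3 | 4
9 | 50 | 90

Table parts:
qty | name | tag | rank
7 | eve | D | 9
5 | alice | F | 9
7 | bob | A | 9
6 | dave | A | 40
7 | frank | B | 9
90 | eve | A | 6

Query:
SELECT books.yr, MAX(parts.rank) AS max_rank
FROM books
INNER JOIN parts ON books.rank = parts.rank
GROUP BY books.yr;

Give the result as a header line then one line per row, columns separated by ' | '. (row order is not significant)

After JOIN parts (4 rows):
books.yr | books.score | books.rank | parts.qty | parts.name | parts.tag | parts.rank
40 | 7 | 9 | 7 | eve | D | 9
40 | 7 | 9 | 5 | alice | F | 9
40 | 7 | 9 | 7 | bob | A | 9
40 | 7 | 9 | 7 | frank | B | 9
After GROUP BY (1 rows):
books.yr | max_rank
40 | 9

== RESULT ==
books.yr | max_rank
40 | 9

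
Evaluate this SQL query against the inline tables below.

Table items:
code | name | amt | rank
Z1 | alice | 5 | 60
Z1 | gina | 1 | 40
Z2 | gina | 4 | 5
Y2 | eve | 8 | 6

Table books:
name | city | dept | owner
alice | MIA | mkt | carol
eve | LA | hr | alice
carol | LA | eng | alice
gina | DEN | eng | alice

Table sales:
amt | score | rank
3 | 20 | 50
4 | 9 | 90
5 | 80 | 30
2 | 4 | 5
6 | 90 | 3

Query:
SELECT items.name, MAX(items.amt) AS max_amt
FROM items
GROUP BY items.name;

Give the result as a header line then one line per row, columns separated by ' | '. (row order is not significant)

After GROUP BY (3 rows):
items.name | max_amt
alice | 5
gina | 4
eve | 8

== RESULT ==
items.name | max_amt
alice | 5
gina | 4
eve | 8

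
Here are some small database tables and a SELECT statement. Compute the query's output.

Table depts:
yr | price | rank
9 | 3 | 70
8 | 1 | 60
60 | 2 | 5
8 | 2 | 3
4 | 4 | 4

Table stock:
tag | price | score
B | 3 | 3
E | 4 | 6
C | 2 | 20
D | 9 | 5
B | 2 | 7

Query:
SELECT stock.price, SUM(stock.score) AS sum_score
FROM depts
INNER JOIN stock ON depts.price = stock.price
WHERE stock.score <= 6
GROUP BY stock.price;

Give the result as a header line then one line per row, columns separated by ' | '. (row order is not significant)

== RESULT ==
stock.price | sum_score
3 | 3
4 | 6

Derivation:
After JOIN stock (6 rows):
depts.yr | depts.price | depts.rank | stock.tag | stock.price | stock.score
9 | 3 | 70 | B | 3 | 3
60 | 2 | 5 | C | 2 | 20
60 | 2 | 5 | B | 2 | 7
8 | 2 | 3 | C | 2 | 20
8 | 2 | 3 | B | 2 | 7
4 | 4 | 4 | E | 4 | 6
After WHERE (2 rows):
depts.yr | depts.price | depts.rank | stock.tag | stock.price | stock.score
9 | 3 | 70 | B | 3 | 3
4 | 4 | 4 | E | 4 | 6
After GROUP BY (2 rows):
stock.price | sum_score
3 | 3
4 | 6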